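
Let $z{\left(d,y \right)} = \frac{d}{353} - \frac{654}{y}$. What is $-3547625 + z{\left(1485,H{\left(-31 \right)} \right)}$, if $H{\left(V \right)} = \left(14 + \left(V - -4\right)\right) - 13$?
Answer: $- \frac{16279916389}{4589} \approx -3.5476 \cdot 10^{6}$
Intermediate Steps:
$H{\left(V \right)} = 5 + V$ ($H{\left(V \right)} = \left(14 + \left(V + 4\right)\right) - 13 = \left(14 + \left(4 + V\right)\right) - 13 = \left(18 + V\right) - 13 = 5 + V$)
$z{\left(d,y \right)} = - \frac{654}{y} + \frac{d}{353}$ ($z{\left(d,y \right)} = d \frac{1}{353} - \frac{654}{y} = \frac{d}{353} - \frac{654}{y} = - \frac{654}{y} + \frac{d}{353}$)
$-3547625 + z{\left(1485,H{\left(-31 \right)} \right)} = -3547625 - \left(- \frac{1485}{353} + \frac{654}{5 - 31}\right) = -3547625 - \left(- \frac{1485}{353} + \frac{654}{-26}\right) = -3547625 + \left(\left(-654\right) \left(- \frac{1}{26}\right) + \frac{1485}{353}\right) = -3547625 + \left(\frac{327}{13} + \frac{1485}{353}\right) = -3547625 + \frac{134736}{4589} = - \frac{16279916389}{4589}$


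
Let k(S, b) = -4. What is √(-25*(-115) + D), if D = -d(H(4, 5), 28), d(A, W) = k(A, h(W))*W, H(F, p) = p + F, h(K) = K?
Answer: √2987 ≈ 54.653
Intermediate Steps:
H(F, p) = F + p
d(A, W) = -4*W
D = 112 (D = -(-4)*28 = -1*(-112) = 112)
√(-25*(-115) + D) = √(-25*(-115) + 112) = √(2875 + 112) = √2987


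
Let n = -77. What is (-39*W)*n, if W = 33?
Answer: 99099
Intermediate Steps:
(-39*W)*n = -39*33*(-77) = -1287*(-77) = 99099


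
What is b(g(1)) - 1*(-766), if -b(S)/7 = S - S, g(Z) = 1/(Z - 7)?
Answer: 766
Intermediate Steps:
g(Z) = 1/(-7 + Z)
b(S) = 0 (b(S) = -7*(S - S) = -7*0 = 0)
b(g(1)) - 1*(-766) = 0 - 1*(-766) = 0 + 766 = 766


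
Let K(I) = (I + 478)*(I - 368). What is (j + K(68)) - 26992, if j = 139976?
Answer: -50816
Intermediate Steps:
K(I) = (-368 + I)*(478 + I) (K(I) = (478 + I)*(-368 + I) = (-368 + I)*(478 + I))
(j + K(68)) - 26992 = (139976 + (-175904 + 68² + 110*68)) - 26992 = (139976 + (-175904 + 4624 + 7480)) - 26992 = (139976 - 163800) - 26992 = -23824 - 26992 = -50816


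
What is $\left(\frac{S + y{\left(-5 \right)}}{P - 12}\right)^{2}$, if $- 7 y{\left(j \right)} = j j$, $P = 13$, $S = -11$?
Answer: $\frac{10404}{49} \approx 212.33$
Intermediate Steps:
$y{\left(j \right)} = - \frac{j^{2}}{7}$ ($y{\left(j \right)} = - \frac{j j}{7} = - \frac{j^{2}}{7}$)
$\left(\frac{S + y{\left(-5 \right)}}{P - 12}\right)^{2} = \left(\frac{-11 - \frac{\left(-5\right)^{2}}{7}}{13 - 12}\right)^{2} = \left(\frac{-11 - \frac{25}{7}}{1}\right)^{2} = \left(\left(-11 - \frac{25}{7}\right) 1\right)^{2} = \left(\left(- \frac{102}{7}\right) 1\right)^{2} = \left(- \frac{102}{7}\right)^{2} = \frac{10404}{49}$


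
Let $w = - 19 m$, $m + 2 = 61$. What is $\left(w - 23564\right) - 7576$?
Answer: $-32261$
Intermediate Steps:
$m = 59$ ($m = -2 + 61 = 59$)
$w = -1121$ ($w = \left(-19\right) 59 = -1121$)
$\left(w - 23564\right) - 7576 = \left(-1121 - 23564\right) - 7576 = -24685 - 7576 = -32261$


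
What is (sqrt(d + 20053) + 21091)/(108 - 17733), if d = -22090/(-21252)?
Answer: -21091/17625 - sqrt(2264339213598)/187283250 ≈ -1.2047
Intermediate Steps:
d = 11045/10626 (d = -22090*(-1/21252) = 11045/10626 ≈ 1.0394)
(sqrt(d + 20053) + 21091)/(108 - 17733) = (sqrt(11045/10626 + 20053) + 21091)/(108 - 17733) = (sqrt(213094223/10626) + 21091)/(-17625) = (sqrt(2264339213598)/10626 + 21091)*(-1/17625) = (21091 + sqrt(2264339213598)/10626)*(-1/17625) = -21091/17625 - sqrt(2264339213598)/187283250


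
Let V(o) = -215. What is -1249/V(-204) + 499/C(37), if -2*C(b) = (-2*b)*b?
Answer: 1817166/294335 ≈ 6.1738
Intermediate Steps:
C(b) = b² (C(b) = -(-2*b)*b/2 = -(-1)*b² = b²)
-1249/V(-204) + 499/C(37) = -1249/(-215) + 499/(37²) = -1249*(-1/215) + 499/1369 = 1249/215 + 499*(1/1369) = 1249/215 + 499/1369 = 1817166/294335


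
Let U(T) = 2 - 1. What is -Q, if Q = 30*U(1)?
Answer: -30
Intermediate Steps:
U(T) = 1
Q = 30 (Q = 30*1 = 30)
-Q = -1*30 = -30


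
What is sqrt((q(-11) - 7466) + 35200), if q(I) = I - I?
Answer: 7*sqrt(566) ≈ 166.54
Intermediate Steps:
q(I) = 0
sqrt((q(-11) - 7466) + 35200) = sqrt((0 - 7466) + 35200) = sqrt(-7466 + 35200) = sqrt(27734) = 7*sqrt(566)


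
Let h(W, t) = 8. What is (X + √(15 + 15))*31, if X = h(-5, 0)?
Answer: 248 + 31*√30 ≈ 417.79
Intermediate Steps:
X = 8
(X + √(15 + 15))*31 = (8 + √(15 + 15))*31 = (8 + √30)*31 = 248 + 31*√30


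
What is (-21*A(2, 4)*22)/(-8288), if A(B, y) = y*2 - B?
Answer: 99/296 ≈ 0.33446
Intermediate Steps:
A(B, y) = -B + 2*y (A(B, y) = 2*y - B = -B + 2*y)
(-21*A(2, 4)*22)/(-8288) = (-21*(-1*2 + 2*4)*22)/(-8288) = (-21*(-2 + 8)*22)*(-1/8288) = (-21*6*22)*(-1/8288) = -126*22*(-1/8288) = -2772*(-1/8288) = 99/296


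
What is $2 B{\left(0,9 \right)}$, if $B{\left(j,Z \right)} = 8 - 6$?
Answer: $4$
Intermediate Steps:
$B{\left(j,Z \right)} = 2$
$2 B{\left(0,9 \right)} = 2 \cdot 2 = 4$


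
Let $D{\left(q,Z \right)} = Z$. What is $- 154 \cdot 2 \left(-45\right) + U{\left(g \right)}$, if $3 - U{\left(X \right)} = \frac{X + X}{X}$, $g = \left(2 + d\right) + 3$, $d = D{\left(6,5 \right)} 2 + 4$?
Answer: $13861$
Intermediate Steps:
$d = 14$ ($d = 5 \cdot 2 + 4 = 10 + 4 = 14$)
$g = 19$ ($g = \left(2 + 14\right) + 3 = 16 + 3 = 19$)
$U{\left(X \right)} = 1$ ($U{\left(X \right)} = 3 - \frac{X + X}{X} = 3 - \frac{2 X}{X} = 3 - 2 = 1$)
$- 154 \cdot 2 \left(-45\right) + U{\left(g \right)} = - 154 \cdot 2 \left(-45\right) + 1 = \left(-154\right) \left(-90\right) + 1 = 13860 + 1 = 13861$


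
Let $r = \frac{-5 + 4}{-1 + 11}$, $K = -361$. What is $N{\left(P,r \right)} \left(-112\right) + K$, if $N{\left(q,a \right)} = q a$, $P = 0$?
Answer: $-361$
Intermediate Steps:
$r = - \frac{1}{10} \approx -0.1$
$N{\left(q,a \right)} = a q$
$N{\left(P,r \right)} \left(-112\right) + K = \left(- \frac{1}{10}\right) 0 \left(-112\right) - 361 = 0 \left(-112\right) - 361 = 0 - 361 = -361$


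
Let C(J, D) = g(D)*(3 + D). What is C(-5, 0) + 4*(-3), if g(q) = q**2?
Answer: -12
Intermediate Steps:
C(J, D) = D**2*(3 + D)
C(-5, 0) + 4*(-3) = 0**2*(3 + 0) + 4*(-3) = 0*3 - 12 = 0 - 12 = -12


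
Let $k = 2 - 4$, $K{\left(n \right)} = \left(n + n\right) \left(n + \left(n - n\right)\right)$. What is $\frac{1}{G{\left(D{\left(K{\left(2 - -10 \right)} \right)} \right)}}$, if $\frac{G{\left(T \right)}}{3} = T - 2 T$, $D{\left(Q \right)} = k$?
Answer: $\frac{1}{6} \approx 0.16667$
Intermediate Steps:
$K{\left(n \right)} = 2 n^{2}$ ($K{\left(n \right)} = 2 n \left(n + 0\right) = 2 n n = 2 n^{2}$)
$k = -2$
$D{\left(Q \right)} = -2$
$G{\left(T \right)} = - 3 T$ ($G{\left(T \right)} = 3 \left(T - 2 T\right) = 3 \left(- T\right) = - 3 T$)
$\frac{1}{G{\left(D{\left(K{\left(2 - -10 \right)} \right)} \right)}} = \frac{1}{\left(-3\right) \left(-2\right)} = \frac{1}{6}$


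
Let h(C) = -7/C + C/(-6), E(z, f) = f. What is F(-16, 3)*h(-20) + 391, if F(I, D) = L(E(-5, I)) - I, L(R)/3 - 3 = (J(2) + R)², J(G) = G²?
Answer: 124457/60 ≈ 2074.3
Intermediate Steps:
L(R) = 9 + 3*(4 + R)² (L(R) = 9 + 3*(2² + R)² = 9 + 3*(4 + R)²)
h(C) = -7/C - C/6 (h(C) = -7/C + C*(-⅙) = -7/C - C/6)
F(I, D) = 9 - I + 3*(4 + I)² (F(I, D) = (9 + 3*(4 + I)²) - I = 9 - I + 3*(4 + I)²)
F(-16, 3)*h(-20) + 391 = (9 - 1*(-16) + 3*(4 - 16)²)*(-7/(-20) - ⅙*(-20)) + 391 = (9 + 16 + 3*(-12)²)*(-7*(-1/20) + 10/3) + 391 = (9 + 16 + 3*144)*(7/20 + 10/3) + 391 = (9 + 16 + 432)*(221/60) + 391 = 457*(221/60) + 391 = 100997/60 + 391 = 124457/60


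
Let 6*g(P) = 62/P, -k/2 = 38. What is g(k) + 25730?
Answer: 5866409/228 ≈ 25730.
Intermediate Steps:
k = -76 (k = -2*38 = -76)
g(P) = 31/(3*P) (g(P) = (62/P)/6 = 31/(3*P))
g(k) + 25730 = (31/3)/(-76) + 25730 = (31/3)*(-1/76) + 25730 = -31/228 + 25730 = 5866409/228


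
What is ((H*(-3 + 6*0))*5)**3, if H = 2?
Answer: -27000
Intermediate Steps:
((H*(-3 + 6*0))*5)**3 = ((2*(-3 + 6*0))*5)**3 = ((2*(-3 + 0))*5)**3 = ((2*(-3))*5)**3 = (-6*5)**3 = (-30)**3 = -27000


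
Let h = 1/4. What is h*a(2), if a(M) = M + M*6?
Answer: 7/2 ≈ 3.5000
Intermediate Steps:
a(M) = 7*M (a(M) = M + 6*M = 7*M)
h = ¼ ≈ 0.25000
h*a(2) = (7*2)/4 = (¼)*14 = 7/2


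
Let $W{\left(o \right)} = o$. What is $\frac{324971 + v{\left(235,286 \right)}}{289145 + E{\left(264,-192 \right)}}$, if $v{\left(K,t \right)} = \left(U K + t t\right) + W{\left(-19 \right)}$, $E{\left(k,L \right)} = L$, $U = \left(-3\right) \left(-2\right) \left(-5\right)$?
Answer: $\frac{399698}{288953} \approx 1.3833$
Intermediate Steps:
$U = -30$ ($U = 6 \left(-5\right) = -30$)
$v{\left(K,t \right)} = -19 + t^{2} - 30 K$ ($v{\left(K,t \right)} = \left(- 30 K + t t\right) - 19 = \left(- 30 K + t^{2}\right) - 19 = \left(t^{2} - 30 K\right) - 19 = -19 + t^{2} - 30 K$)
$\frac{324971 + v{\left(235,286 \right)}}{289145 + E{\left(264,-192 \right)}} = \frac{324971 - \left(7069 - 81796\right)}{289145 - 192} = \frac{324971 - -74727}{288953} = \left(324971 + 74727\right) \frac{1}{288953} = 399698 \cdot \frac{1}{288953} = \frac{399698}{288953}$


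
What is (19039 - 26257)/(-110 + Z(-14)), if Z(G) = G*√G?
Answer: 66165/1237 - 8421*I*√14/1237 ≈ 53.488 - 25.472*I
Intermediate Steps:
Z(G) = G^(3/2)
(19039 - 26257)/(-110 + Z(-14)) = (19039 - 26257)/(-110 + (-14)^(3/2)) = -7218/(-110 - 14*I*√14)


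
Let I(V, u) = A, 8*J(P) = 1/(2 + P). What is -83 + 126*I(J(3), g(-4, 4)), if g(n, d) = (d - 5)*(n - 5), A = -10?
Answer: -1343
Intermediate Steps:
g(n, d) = (-5 + d)*(-5 + n)
J(P) = 1/(8*(2 + P))
I(V, u) = -10
-83 + 126*I(J(3), g(-4, 4)) = -83 + 126*(-10) = -83 - 1260 = -1343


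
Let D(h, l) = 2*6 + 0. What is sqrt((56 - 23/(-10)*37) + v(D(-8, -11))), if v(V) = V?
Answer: sqrt(15310)/10 ≈ 12.373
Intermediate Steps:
D(h, l) = 12 (D(h, l) = 12 + 0 = 12)
sqrt((56 - 23/(-10)*37) + v(D(-8, -11))) = sqrt((56 - 23/(-10)*37) + 12) = sqrt((56 - 23*(-1/10)*37) + 12) = sqrt((56 + (23/10)*37) + 12) = sqrt((56 + 851/10) + 12) = sqrt(1411/10 + 12) = sqrt(1531/10) = sqrt(15310)/10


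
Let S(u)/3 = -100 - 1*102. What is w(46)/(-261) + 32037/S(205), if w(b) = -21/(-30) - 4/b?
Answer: -53424071/1010505 ≈ -52.869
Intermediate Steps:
w(b) = 7/10 - 4/b (w(b) = -21*(-1/30) - 4/b = 7/10 - 4/b)
S(u) = -606 (S(u) = 3*(-100 - 1*102) = 3*(-100 - 102) = 3*(-202) = -606)
w(46)/(-261) + 32037/S(205) = (7/10 - 4/46)/(-261) + 32037/(-606) = (7/10 - 4*1/46)*(-1/261) + 32037*(-1/606) = (7/10 - 2/23)*(-1/261) - 10679/202 = (141/230)*(-1/261) - 10679/202 = -47/20010 - 10679/202 = -53424071/1010505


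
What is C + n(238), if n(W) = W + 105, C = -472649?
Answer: -472306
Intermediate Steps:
n(W) = 105 + W
C + n(238) = -472649 + (105 + 238) = -472649 + 343 = -472306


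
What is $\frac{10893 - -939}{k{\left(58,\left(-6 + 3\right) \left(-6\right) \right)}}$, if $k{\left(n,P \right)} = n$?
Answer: $204$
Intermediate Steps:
$\frac{10893 - -939}{k{\left(58,\left(-6 + 3\right) \left(-6\right) \right)}} = \frac{10893 - -939}{58} = \left(10893 + 939\right) \frac{1}{58} = 11832 \cdot \frac{1}{58} = 204$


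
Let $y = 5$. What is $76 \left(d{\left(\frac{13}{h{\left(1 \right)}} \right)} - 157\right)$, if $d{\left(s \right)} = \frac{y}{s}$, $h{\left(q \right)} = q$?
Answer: $- \frac{154736}{13} \approx -11903.0$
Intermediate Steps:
$d{\left(s \right)} = \frac{5}{s}$
$76 \left(d{\left(\frac{13}{h{\left(1 \right)}} \right)} - 157\right) = 76 \left(\frac{5}{13 \cdot 1^{-1}} - 157\right) = 76 \left(\frac{5}{13 \cdot 1} - 157\right) = 76 \left(\frac{5}{13} - 157\right) = 76 \left(- \frac{2036}{13}\right) = - \frac{154736}{13}$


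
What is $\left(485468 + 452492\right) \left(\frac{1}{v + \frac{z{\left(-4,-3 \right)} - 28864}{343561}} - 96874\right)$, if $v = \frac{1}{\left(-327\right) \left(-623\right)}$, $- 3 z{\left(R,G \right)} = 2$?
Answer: $- \frac{178115053916652651880}{1959998399} \approx -9.0875 \cdot 10^{10}$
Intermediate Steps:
$z{\left(R,G \right)} = - \frac{2}{3}$ ($z{\left(R,G \right)} = \left(- \frac{1}{3}\right) 2 = - \frac{2}{3}$)
$v = \frac{1}{203721} \approx 4.9087 \cdot 10^{-6}$
$\left(485468 + 452492\right) \left(\frac{1}{v + \frac{z{\left(-4,-3 \right)} - 28864}{343561}} - 96874\right) = \left(485468 + 452492\right) \left(\frac{1}{\frac{1}{203721} + \frac{- \frac{2}{3} - 28864}{343561}} - 96874\right) = 937960 \left(\frac{1}{\frac{1}{203721} + \left(- \frac{2}{3} - 28864\right) \frac{1}{343561}} - 96874\right) = 937960 \left(\frac{1}{\frac{1}{203721} - \frac{86594}{1030683}} - 96874\right) = 937960 \left(\frac{1}{- \frac{1959998399}{23330196827}} - 96874\right) = 937960 \left(- \frac{23330196827}{1959998399} - 96874\right) = 937960 \left(- \frac{189896215101553}{1959998399}\right) = - \frac{178115053916652651880}{1959998399}$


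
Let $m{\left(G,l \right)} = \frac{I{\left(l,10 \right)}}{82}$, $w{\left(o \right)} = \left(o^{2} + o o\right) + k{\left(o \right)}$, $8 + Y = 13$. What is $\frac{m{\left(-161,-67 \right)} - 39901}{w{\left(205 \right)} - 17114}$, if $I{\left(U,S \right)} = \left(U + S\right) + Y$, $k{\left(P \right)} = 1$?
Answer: $- \frac{1635967}{2744417} \approx -0.59611$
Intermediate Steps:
$Y = 5$ ($Y = -8 + 13 = 5$)
$w{\left(o \right)} = 1 + 2 o^{2}$ ($w{\left(o \right)} = \left(o^{2} + o o\right) + 1 = \left(o^{2} + o^{2}\right) + 1 = 2 o^{2} + 1 = 1 + 2 o^{2}$)
$I{\left(U,S \right)} = 5 + S + U$ ($I{\left(U,S \right)} = \left(U + S\right) + 5 = \left(S + U\right) + 5 = 5 + S + U$)
$m{\left(G,l \right)} = \frac{15}{82} + \frac{l}{82}$ ($m{\left(G,l \right)} = \frac{5 + 10 + l}{82} = \left(15 + l\right) \frac{1}{82} = \frac{15}{82} + \frac{l}{82}$)
$\frac{m{\left(-161,-67 \right)} - 39901}{w{\left(205 \right)} - 17114} = \frac{\left(\frac{15}{82} + \frac{1}{82} \left(-67\right)\right) - 39901}{\left(1 + 2 \cdot 205^{2}\right) - 17114} = \frac{\left(\frac{15}{82} - \frac{67}{82}\right) - 39901}{\left(1 + 2 \cdot 42025\right) - 17114} = \frac{- \frac{26}{41} - 39901}{\left(1 + 84050\right) - 17114} = - \frac{1635967}{41 \left(84051 - 17114\right)} = - \frac{1635967}{41 \cdot 66937} = \left(- \frac{1635967}{41}\right) \frac{1}{66937} = - \frac{1635967}{2744417}$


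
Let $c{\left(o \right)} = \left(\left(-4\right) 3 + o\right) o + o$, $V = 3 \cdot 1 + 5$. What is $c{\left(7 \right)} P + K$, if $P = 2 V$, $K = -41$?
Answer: $-489$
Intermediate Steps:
$V = 8$ ($V = 3 + 5 = 8$)
$P = 16$ ($P = 2 \cdot 8 = 16$)
$c{\left(o \right)} = o + o \left(-12 + o\right)$ ($c{\left(o \right)} = \left(-12 + o\right) o + o = o \left(-12 + o\right) + o = o + o \left(-12 + o\right)$)
$c{\left(7 \right)} P + K = 7 \left(-11 + 7\right) 16 - 41 = 7 \left(-4\right) 16 - 41 = \left(-28\right) 16 - 41 = -448 - 41 = -489$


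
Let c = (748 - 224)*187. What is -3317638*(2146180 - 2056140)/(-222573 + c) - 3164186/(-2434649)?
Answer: 145455809817451058/60664149133 ≈ 2.3977e+6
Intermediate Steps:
c = 97988 (c = 524*187 = 97988)
-3317638*(2146180 - 2056140)/(-222573 + c) - 3164186/(-2434649) = -3317638*(2146180 - 2056140)/(-222573 + 97988) - 3164186/(-2434649) = -3317638/((-124585/90040)) - 3164186*(-1/2434649) = -3317638/((-124585*1/90040)) + 3164186/2434649 = -3317638/(-24917/18008) + 3164186/2434649 = -3317638*(-18008/24917) + 3164186/2434649 = 59744025104/24917 + 3164186/2434649 = 145455809817451058/60664149133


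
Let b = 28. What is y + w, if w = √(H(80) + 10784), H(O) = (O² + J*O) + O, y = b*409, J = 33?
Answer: 11452 + 8*√311 ≈ 11593.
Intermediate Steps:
y = 11452 (y = 28*409 = 11452)
H(O) = O² + 34*O (H(O) = (O² + 33*O) + O = O² + 34*O)
w = 8*√311 (w = √(80*(34 + 80) + 10784) = √(80*114 + 10784) = √(9120 + 10784) = √19904 = 8*√311 ≈ 141.08)
y + w = 11452 + 8*√311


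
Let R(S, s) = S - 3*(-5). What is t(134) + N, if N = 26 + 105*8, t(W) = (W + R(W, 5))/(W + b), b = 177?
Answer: 269609/311 ≈ 866.91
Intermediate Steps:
R(S, s) = 15 + S (R(S, s) = S + 15 = 15 + S)
t(W) = (15 + 2*W)/(177 + W) (t(W) = (W + (15 + W))/(W + 177) = (15 + 2*W)/(177 + W))
N = 866 (N = 26 + 840 = 866)
t(134) + N = (15 + 2*134)/(177 + 134) + 866 = (15 + 268)/311 + 866 = (1/311)*283 + 866 = 283/311 + 866 = 269609/311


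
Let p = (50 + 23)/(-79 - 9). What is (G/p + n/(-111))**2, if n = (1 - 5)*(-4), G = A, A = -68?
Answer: 439643259136/65658609 ≈ 6695.9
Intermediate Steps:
p = -73/88 (p = 73/(-88) = 73*(-1/88) = -73/88 ≈ -0.82955)
G = -68
n = 16 (n = -4*(-4) = 16)
(G/p + n/(-111))**2 = (-68/(-73/88) + 16/(-111))**2 = (-68*(-88/73) + 16*(-1/111))**2 = (5984/73 - 16/111)**2 = (663056/8103)**2 = 439643259136/65658609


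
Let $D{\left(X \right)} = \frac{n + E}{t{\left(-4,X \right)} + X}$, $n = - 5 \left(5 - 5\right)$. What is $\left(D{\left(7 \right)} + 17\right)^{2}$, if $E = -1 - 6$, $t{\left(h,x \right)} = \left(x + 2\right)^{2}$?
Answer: $\frac{2217121}{7744} \approx 286.3$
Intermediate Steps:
$t{\left(h,x \right)} = \left(2 + x\right)^{2}$
$n = 0$ ($n = \left(-5\right) 0 = 0$)
$E = -7$ ($E = -1 - 6 = -7$)
$D{\left(X \right)} = - \frac{7}{X + \left(2 + X\right)^{2}}$ ($D{\left(X \right)} = \frac{0 - 7}{\left(2 + X\right)^{2} + X} = - \frac{7}{X + \left(2 + X\right)^{2}}$)
$\left(D{\left(7 \right)} + 17\right)^{2} = \left(- \frac{7}{7 + \left(2 + 7\right)^{2}} + 17\right)^{2} = \left(- \frac{7}{7 + 9^{2}} + 17\right)^{2} = \left(- \frac{7}{7 + 81} + 17\right)^{2} = \left(- \frac{7}{88} + 17\right)^{2} = \left(\frac{1489}{88}\right)^{2} = \frac{2217121}{7744}$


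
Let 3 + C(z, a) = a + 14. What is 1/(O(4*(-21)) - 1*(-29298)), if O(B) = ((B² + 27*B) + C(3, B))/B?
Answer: 84/2456317 ≈ 3.4198e-5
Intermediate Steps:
C(z, a) = 11 + a (C(z, a) = -3 + (a + 14) = -3 + (14 + a) = 11 + a)
O(B) = (11 + B² + 28*B)/B (O(B) = ((B² + 27*B) + (11 + B))/B = (11 + B² + 28*B)/B)
1/(O(4*(-21)) - 1*(-29298)) = 1/((28 + 4*(-21) + 11/((4*(-21)))) - 1*(-29298)) = 1/((28 - 84 + 11/(-84)) + 29298) = 1/((28 - 84 + 11*(-1/84)) + 29298) = 1/((28 - 84 - 11/84) + 29298) = 1/(-4715/84 + 29298) = 1/(2456317/84) = 84/2456317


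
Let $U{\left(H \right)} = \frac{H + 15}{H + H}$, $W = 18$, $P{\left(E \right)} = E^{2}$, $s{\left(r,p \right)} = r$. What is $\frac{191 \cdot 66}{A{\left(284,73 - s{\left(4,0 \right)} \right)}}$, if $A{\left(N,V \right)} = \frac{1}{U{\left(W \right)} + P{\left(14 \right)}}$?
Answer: $\frac{4964663}{2} \approx 2.4823 \cdot 10^{6}$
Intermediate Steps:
$U{\left(H \right)} = \frac{15 + H}{2 H}$
$A{\left(N,V \right)} = \frac{12}{2363}$ ($A{\left(N,V \right)} = \frac{1}{\frac{15 + 18}{2 \cdot 18} + 14^{2}} = \frac{1}{\frac{1}{2} \cdot \frac{1}{18} \cdot 33 + 196} = \frac{1}{\frac{11}{12} + 196} = \frac{1}{\frac{2363}{12}} = \frac{12}{2363}$)
$\frac{191 \cdot 66}{A{\left(284,73 - s{\left(4,0 \right)} \right)}} = \frac{191 \cdot 66}{\frac{12}{2363}} = 12606 \cdot \frac{2363}{12} = \frac{4964663}{2}$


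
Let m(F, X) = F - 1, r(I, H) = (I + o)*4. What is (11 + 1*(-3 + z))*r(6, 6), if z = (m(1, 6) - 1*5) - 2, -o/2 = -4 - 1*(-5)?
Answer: 16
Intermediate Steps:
o = -2 (o = -2*(-4 - 1*(-5)) = -2*(-4 + 5) = -2*1 = -2)
r(I, H) = -8 + 4*I (r(I, H) = (I - 2)*4 = (-2 + I)*4 = -8 + 4*I)
m(F, X) = -1 + F
z = -7 (z = ((-1 + 1) - 1*5) - 2 = (0 - 5) - 2 = -5 - 2 = -7)
(11 + 1*(-3 + z))*r(6, 6) = (11 + 1*(-3 - 7))*(-8 + 4*6) = (11 + 1*(-10))*(-8 + 24) = (11 - 10)*16 = 1*16 = 16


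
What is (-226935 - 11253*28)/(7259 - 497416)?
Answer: 542019/490157 ≈ 1.1058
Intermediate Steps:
(-226935 - 11253*28)/(7259 - 497416) = (-226935 - 315084)/(-490157) = -542019*(-1/490157) = 542019/490157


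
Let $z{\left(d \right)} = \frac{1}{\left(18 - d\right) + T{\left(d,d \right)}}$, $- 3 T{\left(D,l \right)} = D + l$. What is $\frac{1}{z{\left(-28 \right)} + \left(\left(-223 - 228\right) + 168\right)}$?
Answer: $- \frac{194}{54899} \approx -0.0035338$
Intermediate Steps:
$T{\left(D,l \right)} = - \frac{D}{3} - \frac{l}{3}$ ($T{\left(D,l \right)} = - \frac{D + l}{3} = - \frac{D}{3} - \frac{l}{3}$)
$z{\left(d \right)} = \frac{1}{18 - \frac{5 d}{3}}$ ($z{\left(d \right)} = \frac{1}{\left(18 - d\right) - \frac{2 d}{3}} = \frac{1}{18 - \frac{5 d}{3}}$)
$\frac{1}{z{\left(-28 \right)} + \left(\left(-223 - 228\right) + 168\right)} = \frac{1}{- \frac{3}{-54 + 5 \left(-28\right)} + \left(\left(-223 - 228\right) + 168\right)} = \frac{1}{- \frac{3}{-54 - 140} + \left(-451 + 168\right)} = \frac{1}{- \frac{3}{-194} - 283} = \frac{1}{\left(-3\right) \left(- \frac{1}{194}\right) - 283} = \frac{1}{\frac{3}{194} - 283} = \frac{1}{- \frac{54899}{194}} = - \frac{194}{54899}$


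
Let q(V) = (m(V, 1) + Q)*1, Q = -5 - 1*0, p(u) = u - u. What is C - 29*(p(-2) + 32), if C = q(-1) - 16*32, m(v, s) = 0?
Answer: -1445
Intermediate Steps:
p(u) = 0
Q = -5 (Q = -5 + 0 = -5)
q(V) = -5 (q(V) = (0 - 5)*1 = -5*1 = -5)
C = -517 (C = -5 - 16*32 = -5 - 512 = -517)
C - 29*(p(-2) + 32) = -517 - 29*(0 + 32) = -517 - 29*32 = -517 - 1*928 = -517 - 928 = -1445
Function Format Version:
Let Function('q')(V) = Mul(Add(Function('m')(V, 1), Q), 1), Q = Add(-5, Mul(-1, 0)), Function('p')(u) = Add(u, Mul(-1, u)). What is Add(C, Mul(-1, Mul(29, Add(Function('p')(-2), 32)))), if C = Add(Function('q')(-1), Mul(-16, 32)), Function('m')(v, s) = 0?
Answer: -1445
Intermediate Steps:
Function('p')(u) = 0
Q = -5 (Q = Add(-5, 0) = -5)
Function('q')(V) = -5 (Function('q')(V) = Mul(Add(0, -5), 1) = Mul(-5, 1) = -5)
C = -517 (C = Add(-5, Mul(-16, 32)) = Add(-5, -512) = -517)
Add(C, Mul(-1, Mul(29, Add(Function('p')(-2), 32)))) = Add(-517, Mul(-1, Mul(29, Add(0, 32)))) = Add(-517, Mul(-1, Mul(29, 32))) = Add(-517, Mul(-1, 928)) = Add(-517, -928) = -1445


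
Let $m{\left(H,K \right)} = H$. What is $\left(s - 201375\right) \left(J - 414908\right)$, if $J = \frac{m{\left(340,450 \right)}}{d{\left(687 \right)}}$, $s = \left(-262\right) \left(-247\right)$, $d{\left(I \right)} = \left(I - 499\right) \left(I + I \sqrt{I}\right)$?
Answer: $\frac{25631795749353713}{452046} - \frac{237065 \sqrt{687}}{452046} \approx 5.6702 \cdot 10^{10}$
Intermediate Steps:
$d{\left(I \right)} = \left(-499 + I\right) \left(I + I^{\frac{3}{2}}\right)$
$s = 64714$
$J = \frac{340}{129156 + 129156 \sqrt{687}}$ ($J = \frac{340}{687^{2} + 687^{\frac{5}{2}} - 342813 - 499 \cdot 687^{\frac{3}{2}}} = \frac{340}{471969 + 471969 \sqrt{687} - 342813 - 499 \cdot 687 \sqrt{687}} = \frac{340}{471969 + 471969 \sqrt{687} - 342813 - 342813 \sqrt{687}} = \frac{340}{129156 + 129156 \sqrt{687}} \approx 9.6744 \cdot 10^{-5}$)
$\left(s - 201375\right) \left(J - 414908\right) = \left(64714 - 201375\right) \left(\left(- \frac{85}{22150254} + \frac{85 \sqrt{687}}{22150254}\right) - 414908\right) = - 136661 \left(- \frac{9190317586717}{22150254} + \frac{85 \sqrt{687}}{22150254}\right) = \frac{25631795749353713}{452046} - \frac{237065 \sqrt{687}}{452046}$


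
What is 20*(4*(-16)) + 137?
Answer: -1143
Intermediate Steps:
20*(4*(-16)) + 137 = 20*(-64) + 137 = -1280 + 137 = -1143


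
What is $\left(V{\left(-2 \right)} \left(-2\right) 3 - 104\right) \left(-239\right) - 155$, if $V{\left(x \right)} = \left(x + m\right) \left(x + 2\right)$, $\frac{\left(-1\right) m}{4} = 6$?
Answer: $24701$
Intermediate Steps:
$m = -24$ ($m = \left(-4\right) 6 = -24$)
$V{\left(x \right)} = \left(-24 + x\right) \left(2 + x\right)$ ($V{\left(x \right)} = \left(x - 24\right) \left(x + 2\right) = \left(-24 + x\right) \left(2 + x\right)$)
$\left(V{\left(-2 \right)} \left(-2\right) 3 - 104\right) \left(-239\right) - 155 = \left(\left(-48 + \left(-2\right)^{2} - -44\right) \left(-2\right) 3 - 104\right) \left(-239\right) - 155 = \left(\left(-48 + 4 + 44\right) \left(-2\right) 3 - 104\right) \left(-239\right) - 155 = \left(0 \left(-2\right) 3 - 104\right) \left(-239\right) - 155 = \left(0 \cdot 3 - 104\right) \left(-239\right) - 155 = \left(0 - 104\right) \left(-239\right) - 155 = \left(-104\right) \left(-239\right) - 155 = 24856 - 155 = 24701$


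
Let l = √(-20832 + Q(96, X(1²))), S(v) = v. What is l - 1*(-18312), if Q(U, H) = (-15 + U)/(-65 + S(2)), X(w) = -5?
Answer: 18312 + I*√1020831/7 ≈ 18312.0 + 144.34*I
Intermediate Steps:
Q(U, H) = 5/21 - U/63 (Q(U, H) = (-15 + U)/(-65 + 2) = (-15 + U)/(-63) = (-15 + U)*(-1/63) = 5/21 - U/63)
l = I*√1020831/7 (l = √(-20832 + (5/21 - 1/63*96)) = √(-20832 + (5/21 - 32/21)) = √(-20832 - 9/7) = √(-145833/7) = I*√1020831/7 ≈ 144.34*I)
l - 1*(-18312) = I*√1020831/7 - 1*(-18312) = I*√1020831/7 + 18312 = 18312 + I*√1020831/7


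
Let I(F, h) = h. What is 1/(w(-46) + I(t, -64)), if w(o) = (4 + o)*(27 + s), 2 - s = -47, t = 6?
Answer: -1/3256 ≈ -0.00030713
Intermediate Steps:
s = 49 (s = 2 - 1*(-47) = 2 + 47 = 49)
w(o) = 304 + 76*o (w(o) = (4 + o)*(27 + 49) = (4 + o)*76 = 304 + 76*o)
1/(w(-46) + I(t, -64)) = 1/((304 + 76*(-46)) - 64) = 1/((304 - 3496) - 64) = 1/(-3192 - 64) = 1/(-3256) = -1/3256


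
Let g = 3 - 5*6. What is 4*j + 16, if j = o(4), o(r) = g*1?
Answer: -92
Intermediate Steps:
g = -27 (g = 3 - 30 = -27)
o(r) = -27 (o(r) = -27*1 = -27)
j = -27
4*j + 16 = 4*(-27) + 16 = -108 + 16 = -92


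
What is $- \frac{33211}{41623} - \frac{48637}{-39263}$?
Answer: $\frac{720454358}{1634243849} \approx 0.44085$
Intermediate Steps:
$- \frac{33211}{41623} - \frac{48637}{-39263} = \left(-33211\right) \frac{1}{41623} - - \frac{48637}{39263} = - \frac{33211}{41623} + \frac{48637}{39263} = \frac{720454358}{1634243849}$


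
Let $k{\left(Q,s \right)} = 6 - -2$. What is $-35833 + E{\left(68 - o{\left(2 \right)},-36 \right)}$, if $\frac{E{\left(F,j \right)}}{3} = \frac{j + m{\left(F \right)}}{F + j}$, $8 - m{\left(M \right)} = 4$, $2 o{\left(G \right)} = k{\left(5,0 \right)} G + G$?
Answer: $- \frac{824255}{23} \approx -35837.0$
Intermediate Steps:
$k{\left(Q,s \right)} = 8$ ($k{\left(Q,s \right)} = 6 + 2 = 8$)
$o{\left(G \right)} = \frac{9 G}{2}$ ($o{\left(G \right)} = \frac{8 G + G}{2} = \frac{9 G}{2}$)
$m{\left(M \right)} = 4$ ($m{\left(M \right)} = 8 - 4 = 4$)
$E{\left(F,j \right)} = \frac{3 \left(4 + j\right)}{F + j}$ ($E{\left(F,j \right)} = 3 \frac{j + 4}{F + j} = 3 \frac{4 + j}{F + j} = \frac{3 \left(4 + j\right)}{F + j}$)
$-35833 + E{\left(68 - o{\left(2 \right)},-36 \right)} = -35833 + \frac{3 \left(4 - 36\right)}{\left(68 - \frac{9}{2} \cdot 2\right) - 36} = -35833 + 3 \frac{1}{\left(68 - 9\right) - 36} \left(-32\right) = -35833 + 3 \frac{1}{59 - 36} \left(-32\right) = -35833 + 3 \cdot \frac{1}{23} \left(-32\right) = -35833 - \frac{96}{23} = - \frac{824255}{23}$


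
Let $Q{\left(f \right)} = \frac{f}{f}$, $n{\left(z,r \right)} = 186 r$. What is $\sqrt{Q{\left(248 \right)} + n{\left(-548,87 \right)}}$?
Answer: $\sqrt{16183} \approx 127.21$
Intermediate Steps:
$Q{\left(f \right)} = 1$
$\sqrt{Q{\left(248 \right)} + n{\left(-548,87 \right)}} = \sqrt{1 + 186 \cdot 87} = \sqrt{1 + 16182} = \sqrt{16183}$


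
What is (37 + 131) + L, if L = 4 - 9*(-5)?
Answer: 217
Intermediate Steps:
L = 49 (L = 4 + 45 = 49)
(37 + 131) + L = (37 + 131) + 49 = 168 + 49 = 217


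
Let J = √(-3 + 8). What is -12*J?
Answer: -12*√5 ≈ -26.833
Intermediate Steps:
J = √5 ≈ 2.2361
-12*J = -12*√5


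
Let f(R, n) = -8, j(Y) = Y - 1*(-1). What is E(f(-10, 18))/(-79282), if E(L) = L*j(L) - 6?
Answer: -25/39641 ≈ -0.00063066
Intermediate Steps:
j(Y) = 1 + Y (j(Y) = Y + 1 = 1 + Y)
E(L) = -6 + L*(1 + L) (E(L) = L*(1 + L) - 6 = -6 + L*(1 + L))
E(f(-10, 18))/(-79282) = (-6 - 8*(1 - 8))/(-79282) = (-6 - 8*(-7))*(-1/79282) = (-6 + 56)*(-1/79282) = 50*(-1/79282) = -25/39641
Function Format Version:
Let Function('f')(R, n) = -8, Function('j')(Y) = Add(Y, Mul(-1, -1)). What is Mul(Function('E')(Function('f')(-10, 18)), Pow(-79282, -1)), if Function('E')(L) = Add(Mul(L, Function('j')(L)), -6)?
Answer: Rational(-25, 39641) ≈ -0.00063066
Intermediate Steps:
Function('j')(Y) = Add(1, Y) (Function('j')(Y) = Add(Y, 1) = Add(1, Y))
Function('E')(L) = Add(-6, Mul(L, Add(1, L))) (Function('E')(L) = Add(Mul(L, Add(1, L)), -6) = Add(-6, Mul(L, Add(1, L))))
Mul(Function('E')(Function('f')(-10, 18)), Pow(-79282, -1)) = Mul(Add(-6, Mul(-8, Add(1, -8))), Pow(-79282, -1)) = Mul(Add(-6, Mul(-8, -7)), Rational(-1, 79282)) = Mul(Add(-6, 56), Rational(-1, 79282)) = Mul(50, Rational(-1, 79282)) = Rational(-25, 39641)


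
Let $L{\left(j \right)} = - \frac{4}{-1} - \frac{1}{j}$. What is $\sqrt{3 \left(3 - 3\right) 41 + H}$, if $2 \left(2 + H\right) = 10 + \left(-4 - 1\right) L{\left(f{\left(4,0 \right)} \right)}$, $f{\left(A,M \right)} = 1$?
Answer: $\frac{3 i \sqrt{2}}{2} \approx 2.1213 i$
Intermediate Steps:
$L{\left(j \right)} = 4 - \frac{1}{j}$ ($L{\left(j \right)} = \left(-4\right) \left(-1\right) - \frac{1}{j} = 4 - \frac{1}{j}$)
$H = - \frac{9}{2}$ ($H = -2 + \frac{10 + \left(-4 - 1\right) \left(4 - 1^{-1}\right)}{2} = -2 + \frac{10 - 5 \left(4 - 1\right)}{2} = -2 + \frac{10 - 15}{2} = -2 + \frac{1}{2} \left(-5\right) = -2 - \frac{5}{2} = - \frac{9}{2} \approx -4.5$)
$\sqrt{3 \left(3 - 3\right) 41 + H} = \sqrt{3 \left(3 - 3\right) 41 - \frac{9}{2}} = \sqrt{3 \cdot 0 \cdot 41 - \frac{9}{2}} = \sqrt{0 \cdot 41 - \frac{9}{2}} = \sqrt{0 - \frac{9}{2}} = \sqrt{- \frac{9}{2}} = \frac{3 i \sqrt{2}}{2}$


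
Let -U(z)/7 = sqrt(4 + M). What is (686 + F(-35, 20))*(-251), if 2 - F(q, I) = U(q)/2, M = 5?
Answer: -350647/2 ≈ -1.7532e+5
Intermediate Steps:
U(z) = -21 (U(z) = -7*sqrt(4 + 5) = -7*sqrt(9) = -7*3 = -21)
F(q, I) = 25/2 (F(q, I) = 2 - (-21)/2 = 2 - 1*(-21/2) = 2 + 21/2 = 25/2)
(686 + F(-35, 20))*(-251) = (686 + 25/2)*(-251) = (1397/2)*(-251) = -350647/2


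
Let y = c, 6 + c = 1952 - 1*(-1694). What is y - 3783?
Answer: -143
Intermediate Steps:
c = 3640 (c = -6 + (1952 - 1*(-1694)) = -6 + (1952 + 1694) = -6 + 3646 = 3640)
y = 3640
y - 3783 = 3640 - 3783 = -143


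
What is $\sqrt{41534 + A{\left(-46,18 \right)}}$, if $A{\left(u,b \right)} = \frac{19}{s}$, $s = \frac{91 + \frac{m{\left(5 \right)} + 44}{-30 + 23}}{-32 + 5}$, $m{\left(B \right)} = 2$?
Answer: $\frac{\sqrt{1611657197}}{197} \approx 203.78$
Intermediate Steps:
$s = - \frac{197}{63}$ ($s = \frac{91 + \frac{2 + 44}{-30 + 23}}{-32 + 5} = \frac{91 + \frac{46}{-7}}{-27} = \left(91 + 46 \left(- \frac{1}{7}\right)\right) \left(- \frac{1}{27}\right) = \left(91 - \frac{46}{7}\right) \left(- \frac{1}{27}\right) = \frac{591}{7} \left(- \frac{1}{27}\right) = - \frac{197}{63} \approx -3.127$)
$A{\left(u,b \right)} = - \frac{1197}{197}$ ($A{\left(u,b \right)} = \frac{19}{- \frac{197}{63}} = 19 \left(- \frac{63}{197}\right) = - \frac{1197}{197}$)
$\sqrt{41534 + A{\left(-46,18 \right)}} = \sqrt{41534 - \frac{1197}{197}} = \sqrt{\frac{8181001}{197}} = \frac{\sqrt{1611657197}}{197}$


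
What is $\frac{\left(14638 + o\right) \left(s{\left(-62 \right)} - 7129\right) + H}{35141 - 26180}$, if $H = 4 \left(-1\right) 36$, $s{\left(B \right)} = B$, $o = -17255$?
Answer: $\frac{6272901}{2987} \approx 2100.1$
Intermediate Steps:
$H = -144$ ($H = \left(-4\right) 36 = -144$)
$\frac{\left(14638 + o\right) \left(s{\left(-62 \right)} - 7129\right) + H}{35141 - 26180} = \frac{\left(14638 - 17255\right) \left(-62 - 7129\right) - 144}{35141 - 26180} = \frac{\left(-2617\right) \left(-7191\right) - 144}{8961} = \left(18818847 - 144\right) \frac{1}{8961} = 18818703 \cdot \frac{1}{8961} = \frac{6272901}{2987}$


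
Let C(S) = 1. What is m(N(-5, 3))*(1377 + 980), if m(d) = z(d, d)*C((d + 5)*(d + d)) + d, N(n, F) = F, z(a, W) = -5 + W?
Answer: 2357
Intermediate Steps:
m(d) = -5 + 2*d (m(d) = (-5 + d)*1 + d = (-5 + d) + d = -5 + 2*d)
m(N(-5, 3))*(1377 + 980) = (-5 + 2*3)*(1377 + 980) = (-5 + 6)*2357 = 1*2357 = 2357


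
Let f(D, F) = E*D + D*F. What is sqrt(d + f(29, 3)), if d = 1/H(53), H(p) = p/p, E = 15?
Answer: sqrt(523) ≈ 22.869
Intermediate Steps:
H(p) = 1
d = 1 (d = 1/1 = 1)
f(D, F) = 15*D + D*F
sqrt(d + f(29, 3)) = sqrt(1 + 29*(15 + 3)) = sqrt(1 + 29*18) = sqrt(1 + 522) = sqrt(523)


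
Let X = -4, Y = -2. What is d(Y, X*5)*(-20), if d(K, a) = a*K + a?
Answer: -400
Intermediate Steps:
d(K, a) = a + K*a (d(K, a) = K*a + a = a + K*a)
d(Y, X*5)*(-20) = ((-4*5)*(1 - 2))*(-20) = -20*(-1)*(-20) = 20*(-20) = -400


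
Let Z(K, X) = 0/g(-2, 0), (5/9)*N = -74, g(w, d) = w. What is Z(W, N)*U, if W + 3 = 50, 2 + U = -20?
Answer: 0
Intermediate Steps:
N = -666/5 (N = (9/5)*(-74) = -666/5 ≈ -133.20)
U = -22 (U = -2 - 20 = -22)
W = 47 (W = -3 + 50 = 47)
Z(K, X) = 0 (Z(K, X) = 0/(-2) = 0*(-1/2) = 0)
Z(W, N)*U = 0*(-22) = 0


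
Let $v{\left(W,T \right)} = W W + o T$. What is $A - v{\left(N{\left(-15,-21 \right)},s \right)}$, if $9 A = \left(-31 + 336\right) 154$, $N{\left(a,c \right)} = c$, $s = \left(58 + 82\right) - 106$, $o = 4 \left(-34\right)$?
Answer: $\frac{84617}{9} \approx 9401.9$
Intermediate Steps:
$o = -136$
$s = 34$ ($s = 140 - 106 = 34$)
$v{\left(W,T \right)} = W^{2} - 136 T$ ($v{\left(W,T \right)} = W W - 136 T = W^{2} - 136 T$)
$A = \frac{46970}{9}$ ($A = \frac{\left(-31 + 336\right) 154}{9} = \frac{305 \cdot 154}{9} = \frac{1}{9} \cdot 46970 = \frac{46970}{9} \approx 5218.9$)
$A - v{\left(N{\left(-15,-21 \right)},s \right)} = \frac{46970}{9} - \left(\left(-21\right)^{2} - 4624\right) = \frac{46970}{9} - \left(441 - 4624\right) = \frac{46970}{9} - -4183 = \frac{46970}{9} + 4183 = \frac{84617}{9}$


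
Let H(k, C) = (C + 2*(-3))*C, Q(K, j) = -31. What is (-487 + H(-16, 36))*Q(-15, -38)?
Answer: -18383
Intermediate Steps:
H(k, C) = C*(-6 + C) (H(k, C) = (C - 6)*C = (-6 + C)*C = C*(-6 + C))
(-487 + H(-16, 36))*Q(-15, -38) = (-487 + 36*(-6 + 36))*(-31) = (-487 + 36*30)*(-31) = (-487 + 1080)*(-31) = 593*(-31) = -18383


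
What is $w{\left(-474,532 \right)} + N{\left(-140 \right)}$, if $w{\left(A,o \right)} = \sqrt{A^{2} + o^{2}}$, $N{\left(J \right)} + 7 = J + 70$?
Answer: $-77 + 10 \sqrt{5077} \approx 635.53$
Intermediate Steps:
$N{\left(J \right)} = 63 + J$ ($N{\left(J \right)} = -7 + \left(J + 70\right) = -7 + \left(70 + J\right) = 63 + J$)
$w{\left(-474,532 \right)} + N{\left(-140 \right)} = \sqrt{\left(-474\right)^{2} + 532^{2}} + \left(63 - 140\right) = \sqrt{224676 + 283024} - 77 = \sqrt{507700} - 77 = 10 \sqrt{5077} - 77 = -77 + 10 \sqrt{5077}$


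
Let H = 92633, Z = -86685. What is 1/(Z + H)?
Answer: 1/5948 ≈ 0.00016812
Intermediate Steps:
1/(Z + H) = 1/(-86685 + 92633) = 1/5948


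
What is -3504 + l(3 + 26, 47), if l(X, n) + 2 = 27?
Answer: -3479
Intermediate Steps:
l(X, n) = 25 (l(X, n) = -2 + 27 = 25)
-3504 + l(3 + 26, 47) = -3504 + 25 = -3479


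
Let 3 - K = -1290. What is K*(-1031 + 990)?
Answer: -53013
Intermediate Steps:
K = 1293 (K = 3 - 1*(-1290) = 3 + 1290 = 1293)
K*(-1031 + 990) = 1293*(-1031 + 990) = 1293*(-41) = -53013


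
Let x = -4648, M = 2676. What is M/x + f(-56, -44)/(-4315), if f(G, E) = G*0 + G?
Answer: -2821663/5014030 ≈ -0.56275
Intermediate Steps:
f(G, E) = G (f(G, E) = 0 + G = G)
M/x + f(-56, -44)/(-4315) = 2676/(-4648) - 56/(-4315) = 2676*(-1/4648) - 56*(-1/4315) = -669/1162 + 56/4315 = -2821663/5014030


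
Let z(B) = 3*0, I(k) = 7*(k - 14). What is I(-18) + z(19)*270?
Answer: -224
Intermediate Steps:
I(k) = -98 + 7*k (I(k) = 7*(-14 + k) = -98 + 7*k)
z(B) = 0
I(-18) + z(19)*270 = (-98 + 7*(-18)) + 0*270 = (-98 - 126) + 0 = -224 + 0 = -224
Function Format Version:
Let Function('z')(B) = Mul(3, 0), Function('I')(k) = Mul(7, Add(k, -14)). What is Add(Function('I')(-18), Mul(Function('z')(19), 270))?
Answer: -224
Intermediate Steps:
Function('I')(k) = Add(-98, Mul(7, k)) (Function('I')(k) = Mul(7, Add(-14, k)) = Add(-98, Mul(7, k)))
Function('z')(B) = 0
Add(Function('I')(-18), Mul(Function('z')(19), 270)) = Add(Add(-98, Mul(7, -18)), Mul(0, 270)) = Add(Add(-98, -126), 0) = Add(-224, 0) = -224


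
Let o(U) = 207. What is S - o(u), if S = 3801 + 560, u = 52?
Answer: 4154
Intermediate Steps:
S = 4361
S - o(u) = 4361 - 1*207 = 4361 - 207 = 4154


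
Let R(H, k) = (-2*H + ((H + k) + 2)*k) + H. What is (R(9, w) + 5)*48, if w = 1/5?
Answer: -2112/25 ≈ -84.480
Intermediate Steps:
w = 1/5 ≈ 0.20000
R(H, k) = -H + k*(2 + H + k) (R(H, k) = (-2*H + (2 + H + k)*k) + H = (-2*H + k*(2 + H + k)) + H = -H + k*(2 + H + k))
(R(9, w) + 5)*48 = (((1/5)**2 - 1*9 + 2*(1/5) + 9*(1/5)) + 5)*48 = ((1/25 - 9 + 2/5 + 9/5) + 5)*48 = (-169/25 + 5)*48 = -44/25*48 = -2112/25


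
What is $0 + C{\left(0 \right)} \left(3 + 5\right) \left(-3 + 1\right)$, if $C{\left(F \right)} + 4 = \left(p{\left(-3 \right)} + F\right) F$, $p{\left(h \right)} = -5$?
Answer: $64$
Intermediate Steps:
$C{\left(F \right)} = -4 + F \left(-5 + F\right)$ ($C{\left(F \right)} = -4 + \left(-5 + F\right) F = -4 + F \left(-5 + F\right)$)
$0 + C{\left(0 \right)} \left(3 + 5\right) \left(-3 + 1\right) = 0 + \left(-4 + 0^{2} - 0\right) \left(3 + 5\right) \left(-3 + 1\right) = 0 + \left(-4 + 0 + 0\right) 8 \left(-2\right) = 0 - -64 = 0 + 64 = 64$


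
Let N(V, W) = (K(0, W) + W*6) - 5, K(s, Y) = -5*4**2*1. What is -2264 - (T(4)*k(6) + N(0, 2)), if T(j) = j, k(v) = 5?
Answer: -2211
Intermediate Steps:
K(s, Y) = -80 (K(s, Y) = -5*16*1 = -80*1 = -80)
N(V, W) = -85 + 6*W (N(V, W) = (-80 + W*6) - 5 = (-80 + 6*W) - 5 = -85 + 6*W)
-2264 - (T(4)*k(6) + N(0, 2)) = -2264 - (4*5 + (-85 + 6*2)) = -2264 - (20 + (-85 + 12)) = -2264 - (20 - 73) = -2264 - 1*(-53) = -2264 + 53 = -2211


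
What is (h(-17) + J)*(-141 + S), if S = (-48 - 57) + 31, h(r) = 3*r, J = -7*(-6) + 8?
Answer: 215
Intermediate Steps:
J = 50 (J = 42 + 8 = 50)
S = -74 (S = -105 + 31 = -74)
(h(-17) + J)*(-141 + S) = (3*(-17) + 50)*(-141 - 74) = (-51 + 50)*(-215) = -1*(-215) = 215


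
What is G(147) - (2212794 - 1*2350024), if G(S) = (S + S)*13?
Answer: 141052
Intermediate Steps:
G(S) = 26*S (G(S) = (2*S)*13 = 26*S)
G(147) - (2212794 - 1*2350024) = 26*147 - (2212794 - 1*2350024) = 3822 - (2212794 - 2350024) = 3822 - 1*(-137230) = 3822 + 137230 = 141052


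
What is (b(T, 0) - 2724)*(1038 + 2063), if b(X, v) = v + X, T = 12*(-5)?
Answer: -8633184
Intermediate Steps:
T = -60
b(X, v) = X + v
(b(T, 0) - 2724)*(1038 + 2063) = ((-60 + 0) - 2724)*(1038 + 2063) = (-60 - 2724)*3101 = -2784*3101 = -8633184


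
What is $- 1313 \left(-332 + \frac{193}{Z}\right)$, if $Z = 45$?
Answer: $\frac{19362811}{45} \approx 4.3028 \cdot 10^{5}$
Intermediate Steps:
$- 1313 \left(-332 + \frac{193}{Z}\right) = - 1313 \left(-332 + \frac{193}{45}\right) = \left(-1313\right) \left(- \frac{14747}{45}\right) = \frac{19362811}{45}$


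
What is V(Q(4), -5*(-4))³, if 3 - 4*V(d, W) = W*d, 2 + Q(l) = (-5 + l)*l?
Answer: 1860867/64 ≈ 29076.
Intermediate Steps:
Q(l) = -2 + l*(-5 + l) (Q(l) = -2 + (-5 + l)*l = -2 + l*(-5 + l))
V(d, W) = ¾ - W*d/4
V(Q(4), -5*(-4))³ = (¾ - (-5*(-4))*(-2 + 4² - 5*4)/4)³ = (¾ - ¼*20*(-2 + 16 - 20))³ = (¾ - ¼*20*(-6))³ = (¾ + 30)³ = (123/4)³ = 1860867/64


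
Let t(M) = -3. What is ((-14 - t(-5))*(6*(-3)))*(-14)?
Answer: -2772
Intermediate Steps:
((-14 - t(-5))*(6*(-3)))*(-14) = ((-14 - 1*(-3))*(6*(-3)))*(-14) = ((-14 + 3)*(-18))*(-14) = -11*(-18)*(-14) = 198*(-14) = -2772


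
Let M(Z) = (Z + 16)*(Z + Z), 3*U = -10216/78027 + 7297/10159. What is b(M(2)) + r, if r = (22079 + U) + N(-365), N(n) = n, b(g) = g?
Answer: 51808202736569/2378028879 ≈ 21786.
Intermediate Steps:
U = 465578675/2378028879 (U = (-10216/78027 + 7297/10159)/3 = (⅓)*(465578675/792676293) = 465578675/2378028879 ≈ 0.19578)
M(Z) = 2*Z*(16 + Z) (M(Z) = (16 + Z)*(2*Z) = 2*Z*(16 + Z))
r = 51636984657281/2378028879 (r = (22079 + 465578675/2378028879) - 365 = 52504965198116/2378028879 - 365 = 51636984657281/2378028879 ≈ 21714.)
b(M(2)) + r = 2*2*(16 + 2) + 51636984657281/2378028879 = 2*2*18 + 51636984657281/2378028879 = 72 + 51636984657281/2378028879 = 51808202736569/2378028879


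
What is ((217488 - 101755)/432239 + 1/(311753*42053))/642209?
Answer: 89251580242208/214071592825631711027 ≈ 4.1692e-7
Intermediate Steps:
((217488 - 101755)/432239 + 1/(311753*42053))/642209 = (115733*(1/432239) + (1/311753)*(1/42053))*(1/642209) = (115733/432239 + 1/13110148909)*(1/642209) = (1517276864117536/5666717654277251)*(1/642209) = 89251580242208/214071592825631711027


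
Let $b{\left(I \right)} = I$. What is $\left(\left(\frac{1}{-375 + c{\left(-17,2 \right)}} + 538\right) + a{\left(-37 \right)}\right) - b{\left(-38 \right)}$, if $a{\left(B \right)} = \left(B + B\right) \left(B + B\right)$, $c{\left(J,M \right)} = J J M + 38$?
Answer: $\frac{1458533}{241} \approx 6052.0$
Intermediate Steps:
$c{\left(J,M \right)} = 38 + M J^{2}$ ($c{\left(J,M \right)} = J^{2} M + 38 = M J^{2} + 38 = 38 + M J^{2}$)
$a{\left(B \right)} = 4 B^{2}$ ($a{\left(B \right)} = 2 B 2 B = 4 B^{2}$)
$\left(\left(\frac{1}{-375 + c{\left(-17,2 \right)}} + 538\right) + a{\left(-37 \right)}\right) - b{\left(-38 \right)} = \left(\left(\frac{1}{-375 + \left(38 + 2 \left(-17\right)^{2}\right)} + 538\right) + 4 \left(-37\right)^{2}\right) - -38 = \left(\left(\frac{1}{-375 + \left(38 + 2 \cdot 289\right)} + 538\right) + 4 \cdot 1369\right) + 38 = \left(\left(\frac{1}{-375 + \left(38 + 578\right)} + 538\right) + 5476\right) + 38 = \left(\left(\frac{1}{-375 + 616} + 538\right) + 5476\right) + 38 = \left(\left(\frac{1}{241} + 538\right) + 5476\right) + 38 = \left(\frac{129659}{241} + 5476\right) + 38 = \frac{1449375}{241} + 38 = \frac{1458533}{241}$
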